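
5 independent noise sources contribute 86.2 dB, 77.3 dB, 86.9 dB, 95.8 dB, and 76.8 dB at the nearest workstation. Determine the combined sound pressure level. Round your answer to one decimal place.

96.8 dB

For uncorrelated sources the intensities add, so convert each level to linear form, sum, and take 10·log₁₀ of the total.
Σ 10^(L/10) = 10^(86.2/10) + 10^(77.3/10) + 10^(86.9/10) + 10^(95.8/10) + 10^(76.8/10) = 4.810e+09.
L_total = 10·log₁₀(4.810e+09) = 96.82 dB.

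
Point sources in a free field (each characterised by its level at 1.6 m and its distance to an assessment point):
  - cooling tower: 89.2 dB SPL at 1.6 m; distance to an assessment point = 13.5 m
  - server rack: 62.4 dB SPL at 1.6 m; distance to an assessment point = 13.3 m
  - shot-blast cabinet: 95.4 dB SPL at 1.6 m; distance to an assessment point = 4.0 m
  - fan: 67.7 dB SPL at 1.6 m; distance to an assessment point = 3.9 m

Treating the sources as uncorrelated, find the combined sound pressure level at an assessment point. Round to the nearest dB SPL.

88 dB SPL

Apply inverse-square spreading to bring every level to the receiver, then sum 10^(L/10).
cooling tower: 89.2 − 20·log₁₀(13.5/1.6) = 89.2 − 18.52 = 70.68 dB SPL.
server rack: 62.4 − 20·log₁₀(13.3/1.6) = 62.4 − 18.39 = 44.01 dB SPL.
shot-blast cabinet: 95.4 − 20·log₁₀(4.0/1.6) = 95.4 − 7.96 = 87.44 dB SPL.
fan: 67.7 − 20·log₁₀(3.9/1.6) = 67.7 − 7.74 = 59.96 dB SPL.
Σ 10^(L/10) = 5.675e+08 → L_total = 10·log₁₀(5.675e+08) = 87.54 dB SPL.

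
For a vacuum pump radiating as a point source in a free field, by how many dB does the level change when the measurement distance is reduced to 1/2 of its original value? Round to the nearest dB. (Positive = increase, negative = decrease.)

Point-source spreading: ΔL = −20·log₁₀(r₂/r₁).
ΔL = −20·log₁₀(0.5) = +6.02 dB.

+6 dB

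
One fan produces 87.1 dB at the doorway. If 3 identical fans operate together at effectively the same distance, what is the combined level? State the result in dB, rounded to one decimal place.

91.9 dB

With 3 equal, uncorrelated contributions the intensity is 3× that of one unit, giving a rise of 10·log₁₀ 3.
L_total = 87.1 + 10·log₁₀(3) = 87.1 + 4.771 = 91.87 dB.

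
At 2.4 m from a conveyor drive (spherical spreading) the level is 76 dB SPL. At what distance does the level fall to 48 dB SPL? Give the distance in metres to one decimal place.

The 28.0 dB drop corresponds to a distance ratio of 10^(28.0/20) for a point source.
r₂ = 2.4·10^((76−48)/20) = 2.4·10^(28.0/20) = 60.29 m.

60.3 m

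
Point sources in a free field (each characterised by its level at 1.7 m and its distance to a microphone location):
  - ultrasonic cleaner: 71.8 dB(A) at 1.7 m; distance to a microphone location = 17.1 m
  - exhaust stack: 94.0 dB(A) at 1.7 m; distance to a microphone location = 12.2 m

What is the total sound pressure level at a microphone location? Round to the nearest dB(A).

77 dB(A)

Apply inverse-square spreading to bring every level to the receiver, then sum 10^(L/10).
ultrasonic cleaner: 71.8 − 20·log₁₀(17.1/1.7) = 71.8 − 20.05 = 51.75 dB(A).
exhaust stack: 94.0 − 20·log₁₀(12.2/1.7) = 94.0 − 17.12 = 76.88 dB(A).
Σ 10^(L/10) = 4.892e+07 → L_total = 10·log₁₀(4.892e+07) = 76.90 dB(A).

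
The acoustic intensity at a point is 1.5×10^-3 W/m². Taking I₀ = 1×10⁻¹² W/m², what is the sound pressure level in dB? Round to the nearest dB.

92 dB

L = 10·log₁₀(I/I₀) = 10·log₁₀(1.5×10^-3/10⁻¹²) = 10·log₁₀(1.5×10^9).
L = 10·(0.1761 + 9) = 91.76 dB.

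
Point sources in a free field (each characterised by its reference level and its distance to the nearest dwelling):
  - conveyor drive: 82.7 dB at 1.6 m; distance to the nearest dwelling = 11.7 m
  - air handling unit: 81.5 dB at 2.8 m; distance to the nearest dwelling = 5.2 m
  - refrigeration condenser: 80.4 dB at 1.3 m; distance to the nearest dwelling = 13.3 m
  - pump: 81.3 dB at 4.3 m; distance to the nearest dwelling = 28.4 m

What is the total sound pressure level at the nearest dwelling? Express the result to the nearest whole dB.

77 dB

First find each source's level at the receiver (point-source: −20·log₁₀(r/r_ref)), then combine on an intensity basis.
conveyor drive: 82.7 − 20·log₁₀(11.7/1.6) = 82.7 − 17.28 = 65.42 dB.
air handling unit: 81.5 − 20·log₁₀(5.2/2.8) = 81.5 − 5.38 = 76.12 dB.
refrigeration condenser: 80.4 − 20·log₁₀(13.3/1.3) = 80.4 − 20.20 = 60.20 dB.
pump: 81.3 − 20·log₁₀(28.4/4.3) = 81.3 − 16.40 = 64.90 dB.
Σ 10^(L/10) = 4.858e+07 → L_total = 10·log₁₀(4.858e+07) = 76.86 dB.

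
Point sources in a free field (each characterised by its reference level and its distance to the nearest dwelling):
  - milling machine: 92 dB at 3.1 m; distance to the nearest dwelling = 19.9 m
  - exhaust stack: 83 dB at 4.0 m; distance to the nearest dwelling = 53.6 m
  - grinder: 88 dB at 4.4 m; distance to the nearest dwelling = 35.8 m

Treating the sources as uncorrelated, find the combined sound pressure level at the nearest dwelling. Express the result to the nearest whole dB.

77 dB

Apply inverse-square spreading to bring every level to the receiver, then sum 10^(L/10).
milling machine: 92 − 20·log₁₀(19.9/3.1) = 92 − 16.15 = 75.85 dB.
exhaust stack: 83 − 20·log₁₀(53.6/4.0) = 83 − 22.54 = 60.46 dB.
grinder: 88 − 20·log₁₀(35.8/4.4) = 88 − 18.21 = 69.79 dB.
Σ 10^(L/10) = 4.910e+07 → L_total = 10·log₁₀(4.910e+07) = 76.91 dB.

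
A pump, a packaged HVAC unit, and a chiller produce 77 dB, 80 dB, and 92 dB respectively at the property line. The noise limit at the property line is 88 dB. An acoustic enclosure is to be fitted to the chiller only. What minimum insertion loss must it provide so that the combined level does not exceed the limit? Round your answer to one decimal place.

The untreated sources together contribute 10^(77/10) + 10^(80/10) = 1.501e+08, i.e. 81.76 dB.
The limit corresponds to 10^(88/10) = 6.310e+08; subtracting the fixed part leaves 4.808e+08 for the chiller, i.e. 86.82 dB.
Required insertion loss = 92 − 86.82 = 5.18 dB.

5.2 dB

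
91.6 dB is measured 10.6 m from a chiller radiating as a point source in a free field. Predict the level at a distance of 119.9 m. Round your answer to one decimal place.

70.5 dB

For a point source, L₂ = L₁ − 20·log₁₀(r₂/r₁).
L₂ = 91.6 − 20·log₁₀(119.9/10.6) = 91.6 − 21.070 = 70.53 dB.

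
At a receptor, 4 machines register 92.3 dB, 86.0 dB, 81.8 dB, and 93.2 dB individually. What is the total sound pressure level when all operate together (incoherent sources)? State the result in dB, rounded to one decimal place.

96.4 dB

For uncorrelated sources the intensities add, so convert each level to linear form, sum, and take 10·log₁₀ of the total.
Σ 10^(L/10) = 10^(92.3/10) + 10^(86.0/10) + 10^(81.8/10) + 10^(93.2/10) = 4.337e+09.
L_total = 10·log₁₀(4.337e+09) = 96.37 dB.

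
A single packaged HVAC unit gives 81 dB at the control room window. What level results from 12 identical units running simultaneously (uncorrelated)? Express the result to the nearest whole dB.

With 12 equal, uncorrelated contributions the intensity is 12× that of one unit, giving a rise of 10·log₁₀ 12.
L_total = 81 + 10·log₁₀(12) = 81 + 10.792 = 91.79 dB.

92 dB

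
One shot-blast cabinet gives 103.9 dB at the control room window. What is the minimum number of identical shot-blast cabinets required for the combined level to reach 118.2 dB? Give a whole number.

27

N identical sources give L₁ + 10·log₁₀ N, so require 10·log₁₀ N ≥ 118.2 − 103.9 = 14.3 dB.
N ≥ 10^(14.3/10) = 26.915, so N = 27.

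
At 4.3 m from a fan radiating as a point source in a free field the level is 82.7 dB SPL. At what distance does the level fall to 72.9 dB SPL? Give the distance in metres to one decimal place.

The 9.8 dB drop corresponds to a distance ratio of 10^(9.8/20) for a point source.
r₂ = 4.3·10^((82.7−72.9)/20) = 4.3·10^(9.8/20) = 13.29 m.

13.3 m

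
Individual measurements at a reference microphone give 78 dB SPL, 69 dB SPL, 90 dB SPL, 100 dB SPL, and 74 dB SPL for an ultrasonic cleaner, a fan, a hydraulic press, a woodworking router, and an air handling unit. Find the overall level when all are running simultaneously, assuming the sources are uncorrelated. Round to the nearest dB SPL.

100 dB SPL

For uncorrelated sources the intensities add, so convert each level to linear form, sum, and take 10·log₁₀ of the total.
Σ 10^(L/10) = 10^(78/10) + 10^(69/10) + 10^(90/10) + 10^(100/10) + 10^(74/10) = 1.110e+10.
L_total = 10·log₁₀(1.110e+10) = 100.45 dB SPL.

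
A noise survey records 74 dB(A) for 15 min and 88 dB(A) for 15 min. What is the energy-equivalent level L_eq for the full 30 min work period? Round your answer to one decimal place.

85.2 dB(A)

Weight each interval's intensity by its duration and average over T = 30 min:
Σ tᵢ·10^(Lᵢ/10) = 15·10^(74/10) + 15·10^(88/10) = 9.841e+09.
L_eq = 10·log₁₀(9.841e+09/30) = 85.16 dB(A).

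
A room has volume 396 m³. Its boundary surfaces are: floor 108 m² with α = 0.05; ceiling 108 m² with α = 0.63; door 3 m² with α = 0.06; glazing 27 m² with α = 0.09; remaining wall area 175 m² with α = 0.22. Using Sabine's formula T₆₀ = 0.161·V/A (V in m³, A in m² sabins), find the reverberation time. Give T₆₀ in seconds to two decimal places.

Summing Sᵢαᵢ: 108·0.05 + 108·0.63 + 3·0.06 + 27·0.09 + 175·0.22 = 114.55 m².
T₆₀ = 0.161 × 396 / 114.55 = 0.557 s.

0.56 s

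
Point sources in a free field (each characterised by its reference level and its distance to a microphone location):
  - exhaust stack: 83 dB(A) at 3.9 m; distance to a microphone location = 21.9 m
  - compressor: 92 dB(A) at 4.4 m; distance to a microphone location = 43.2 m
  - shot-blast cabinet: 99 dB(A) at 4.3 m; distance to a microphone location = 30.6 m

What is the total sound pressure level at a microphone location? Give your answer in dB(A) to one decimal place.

82.5 dB(A)

Apply inverse-square spreading to bring every level to the receiver, then sum 10^(L/10).
exhaust stack: 83 − 20·log₁₀(21.9/3.9) = 83 − 14.99 = 68.01 dB(A).
compressor: 92 − 20·log₁₀(43.2/4.4) = 92 − 19.84 = 72.16 dB(A).
shot-blast cabinet: 99 − 20·log₁₀(30.6/4.3) = 99 − 17.05 = 81.95 dB(A).
Σ 10^(L/10) = 1.796e+08 → L_total = 10·log₁₀(1.796e+08) = 82.54 dB(A).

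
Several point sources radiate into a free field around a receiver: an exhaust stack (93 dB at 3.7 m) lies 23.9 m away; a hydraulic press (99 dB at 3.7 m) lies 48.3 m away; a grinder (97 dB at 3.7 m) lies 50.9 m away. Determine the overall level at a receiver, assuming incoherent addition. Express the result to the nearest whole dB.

81 dB

First find each source's level at the receiver (point-source: −20·log₁₀(r/r_ref)), then combine on an intensity basis.
exhaust stack: 93 − 20·log₁₀(23.9/3.7) = 93 − 16.20 = 76.80 dB.
hydraulic press: 99 − 20·log₁₀(48.3/3.7) = 99 − 22.31 = 76.69 dB.
grinder: 97 − 20·log₁₀(50.9/3.7) = 97 − 22.77 = 74.23 dB.
Σ 10^(L/10) = 1.209e+08 → L_total = 10·log₁₀(1.209e+08) = 80.82 dB.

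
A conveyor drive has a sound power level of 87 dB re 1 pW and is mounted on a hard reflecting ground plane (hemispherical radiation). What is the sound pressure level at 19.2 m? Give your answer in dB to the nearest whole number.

Free-field hemispherical radiation: L_p = L_w − 10·log₁₀(2π·r²), r = 19.2 m.
2π·r² = 2316 m², 10·log₁₀ of that is 33.648 dB.
L_p = 87 − 33.648 = 53.35 dB.

53 dB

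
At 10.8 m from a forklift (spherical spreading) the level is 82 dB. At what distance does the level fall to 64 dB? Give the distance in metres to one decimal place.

85.8 m

Point-source spreading drops the level by 20·log₁₀(r₂/r₁); inverting, r₂/r₁ = 10^(ΔL/20).
r₂ = 10.8·10^((82−64)/20) = 10.8·10^(18.0/20) = 85.79 m.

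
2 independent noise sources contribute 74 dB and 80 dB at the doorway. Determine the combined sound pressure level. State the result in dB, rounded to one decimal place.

Incoherent sources combine by intensity addition: L_total = 10·log₁₀(Σ 10^(L_i/10)).
Σ 10^(L/10) = 10^(74/10) + 10^(80/10) = 1.251e+08.
L_total = 10·log₁₀(1.251e+08) = 80.97 dB.

81.0 dB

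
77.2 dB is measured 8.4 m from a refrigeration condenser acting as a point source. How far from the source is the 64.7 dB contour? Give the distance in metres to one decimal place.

35.4 m

The 12.5 dB drop corresponds to a distance ratio of 10^(12.5/20) for a point source.
r₂ = 8.4·10^((77.2−64.7)/20) = 8.4·10^(12.5/20) = 35.42 m.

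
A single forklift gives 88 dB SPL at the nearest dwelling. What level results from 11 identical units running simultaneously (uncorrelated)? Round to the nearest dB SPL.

L_total = L₁ + 10·log₁₀ N for N identical incoherent sources.
L_total = 88 + 10·log₁₀(11) = 88 + 10.414 = 98.41 dB SPL.

98 dB SPL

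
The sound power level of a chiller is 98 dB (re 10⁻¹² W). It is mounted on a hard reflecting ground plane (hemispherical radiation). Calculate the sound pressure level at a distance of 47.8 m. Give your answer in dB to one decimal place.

L_p = L_w − 10·log₁₀(2π·r²) with r = 47.8 m.
2π·r² = 1.436e+04 m², 10·log₁₀ of that is 41.570 dB.
L_p = 98 − 41.570 = 56.43 dB.

56.4 dB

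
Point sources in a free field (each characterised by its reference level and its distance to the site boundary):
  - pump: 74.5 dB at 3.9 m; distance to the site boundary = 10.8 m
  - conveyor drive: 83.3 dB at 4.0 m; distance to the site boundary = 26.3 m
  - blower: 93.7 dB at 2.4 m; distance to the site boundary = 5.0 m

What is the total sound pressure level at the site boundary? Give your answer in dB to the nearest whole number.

Propagate each source to the receiver with L = L_ref − 20·log₁₀(r/r_ref), then add intensities.
pump: 74.5 − 20·log₁₀(10.8/3.9) = 74.5 − 8.85 = 65.65 dB.
conveyor drive: 83.3 − 20·log₁₀(26.3/4.0) = 83.3 − 16.36 = 66.94 dB.
blower: 93.7 − 20·log₁₀(5.0/2.4) = 93.7 − 6.38 = 87.32 dB.
Σ 10^(L/10) = 5.487e+08 → L_total = 10·log₁₀(5.487e+08) = 87.39 dB.

87 dB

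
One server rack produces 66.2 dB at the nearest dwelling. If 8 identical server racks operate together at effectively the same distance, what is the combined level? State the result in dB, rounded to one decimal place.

75.2 dB

L_total = L₁ + 10·log₁₀ N for N identical incoherent sources.
L_total = 66.2 + 10·log₁₀(8) = 66.2 + 9.031 = 75.23 dB.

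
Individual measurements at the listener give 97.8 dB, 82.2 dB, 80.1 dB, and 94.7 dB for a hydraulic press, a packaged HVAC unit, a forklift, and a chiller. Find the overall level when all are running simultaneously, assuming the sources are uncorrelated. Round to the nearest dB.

Incoherent sources combine by intensity addition: L_total = 10·log₁₀(Σ 10^(L_i/10)).
Σ 10^(L/10) = 10^(97.8/10) + 10^(82.2/10) + 10^(80.1/10) + 10^(94.7/10) = 9.245e+09.
L_total = 10·log₁₀(9.245e+09) = 99.66 dB.

100 dB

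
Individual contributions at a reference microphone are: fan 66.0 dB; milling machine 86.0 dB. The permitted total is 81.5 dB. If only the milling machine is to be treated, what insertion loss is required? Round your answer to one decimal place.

Fixed contribution from the other source: Σ 10^(L/10) = 10^(66.0/10) = 3.981e+06 (66.00 dB).
To meet 81.5 dB overall, the treated milling machine may contribute at most 10^(81.5/10) − 3.981e+06 = 1.373e+08, i.e. 81.38 dB.
Required insertion loss = 86.0 − 81.38 = 4.62 dB.

4.6 dB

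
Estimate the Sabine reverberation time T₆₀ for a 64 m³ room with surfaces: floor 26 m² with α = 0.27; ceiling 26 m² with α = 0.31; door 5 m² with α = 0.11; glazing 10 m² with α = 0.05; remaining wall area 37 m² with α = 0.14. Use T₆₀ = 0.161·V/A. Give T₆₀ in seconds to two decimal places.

Summing Sᵢαᵢ: 26·0.27 + 26·0.31 + 5·0.11 + 10·0.05 + 37·0.14 = 21.31 m².
T₆₀ = 0.161·V/A = 0.161·64/21.31 = 0.484 s.

0.48 s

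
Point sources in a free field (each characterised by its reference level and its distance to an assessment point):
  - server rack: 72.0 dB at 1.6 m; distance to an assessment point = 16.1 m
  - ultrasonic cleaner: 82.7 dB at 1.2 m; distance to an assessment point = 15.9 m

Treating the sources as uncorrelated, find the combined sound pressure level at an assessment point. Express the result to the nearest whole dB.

61 dB

Apply inverse-square spreading to bring every level to the receiver, then sum 10^(L/10).
server rack: 72.0 − 20·log₁₀(16.1/1.6) = 72.0 − 20.05 = 51.95 dB.
ultrasonic cleaner: 82.7 − 20·log₁₀(15.9/1.2) = 82.7 − 22.44 = 60.26 dB.
Σ 10^(L/10) = 1.217e+06 → L_total = 10·log₁₀(1.217e+06) = 60.85 dB.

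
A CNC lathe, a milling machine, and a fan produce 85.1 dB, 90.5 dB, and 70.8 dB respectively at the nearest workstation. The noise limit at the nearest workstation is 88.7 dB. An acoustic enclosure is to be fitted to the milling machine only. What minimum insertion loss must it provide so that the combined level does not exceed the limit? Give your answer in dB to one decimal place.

4.4 dB

Everything except the milling machine sums to 10^(85.1/10) + 10^(70.8/10) = 3.356e+08 in linear terms, 85.26 dB.
The limit corresponds to 10^(88.7/10) = 7.413e+08; subtracting the fixed part leaves 4.057e+08 for the milling machine, i.e. 86.08 dB.
So the milling machine must be reduced from 90.5 to 86.08 dB: IL = 4.42 dB.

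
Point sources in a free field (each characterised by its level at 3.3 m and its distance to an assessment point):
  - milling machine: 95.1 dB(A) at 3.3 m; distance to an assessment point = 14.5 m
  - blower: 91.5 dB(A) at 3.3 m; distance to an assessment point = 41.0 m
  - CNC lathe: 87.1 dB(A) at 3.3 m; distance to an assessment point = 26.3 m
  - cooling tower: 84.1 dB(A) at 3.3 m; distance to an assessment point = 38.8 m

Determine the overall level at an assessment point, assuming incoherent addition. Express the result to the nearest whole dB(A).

First find each source's level at the receiver (point-source: −20·log₁₀(r/r_ref)), then combine on an intensity basis.
milling machine: 95.1 − 20·log₁₀(14.5/3.3) = 95.1 − 12.86 = 82.24 dB(A).
blower: 91.5 − 20·log₁₀(41.0/3.3) = 91.5 − 21.89 = 69.61 dB(A).
CNC lathe: 87.1 − 20·log₁₀(26.3/3.3) = 87.1 − 18.03 = 69.07 dB(A).
cooling tower: 84.1 − 20·log₁₀(38.8/3.3) = 84.1 − 21.41 = 62.69 dB(A).
Σ 10^(L/10) = 1.867e+08 → L_total = 10·log₁₀(1.867e+08) = 82.71 dB(A).

83 dB(A)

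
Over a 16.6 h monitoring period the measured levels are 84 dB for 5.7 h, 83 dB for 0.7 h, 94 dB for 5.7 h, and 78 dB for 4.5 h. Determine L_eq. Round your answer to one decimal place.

89.9 dB

Weight each interval's intensity by its duration and average over T = 16.6 h:
Σ tᵢ·10^(Lᵢ/10) = 5.7·10^(84/10) + 0.7·10^(83/10) + 5.7·10^(94/10) + 4.5·10^(78/10) = 1.617e+10.
L_eq = 10·log₁₀(1.617e+10/16.6) = 89.89 dB.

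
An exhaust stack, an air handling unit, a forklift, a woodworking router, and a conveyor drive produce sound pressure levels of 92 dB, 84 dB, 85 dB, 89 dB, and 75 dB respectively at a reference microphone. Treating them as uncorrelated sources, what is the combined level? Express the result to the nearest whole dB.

95 dB

Incoherent sources combine by intensity addition: L_total = 10·log₁₀(Σ 10^(L_i/10)).
Σ 10^(L/10) = 10^(92/10) + 10^(84/10) + 10^(85/10) + 10^(89/10) + 10^(75/10) = 2.978e+09.
L_total = 10·log₁₀(2.978e+09) = 94.74 dB.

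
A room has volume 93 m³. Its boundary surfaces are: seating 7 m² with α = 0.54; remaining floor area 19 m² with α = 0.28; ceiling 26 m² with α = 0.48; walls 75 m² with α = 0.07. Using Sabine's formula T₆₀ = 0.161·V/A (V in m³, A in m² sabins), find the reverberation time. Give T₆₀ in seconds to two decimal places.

0.56 s

Total absorption A = 7·0.54 + 19·0.28 + 26·0.48 + 75·0.07 = 26.83 m² sabins.
T₆₀ = 0.161 × 93 / 26.83 = 0.558 s.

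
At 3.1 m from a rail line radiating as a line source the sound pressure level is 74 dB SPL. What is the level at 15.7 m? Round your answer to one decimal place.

67.0 dB SPL

Line-source attenuation: ΔL = 10·log₁₀(r₂/r₁) = 10·log₁₀(15.7/3.1) = 7.045 dB.
L₂ = 74 − 10·log₁₀(15.7/3.1) = 74 − 7.045 = 66.95 dB SPL.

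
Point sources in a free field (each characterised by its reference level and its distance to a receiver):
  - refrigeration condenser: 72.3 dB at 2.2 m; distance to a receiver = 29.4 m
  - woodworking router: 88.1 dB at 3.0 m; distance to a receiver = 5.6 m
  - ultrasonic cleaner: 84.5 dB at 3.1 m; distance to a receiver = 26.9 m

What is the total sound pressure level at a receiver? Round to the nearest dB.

Propagate each source to the receiver with L = L_ref − 20·log₁₀(r/r_ref), then add intensities.
refrigeration condenser: 72.3 − 20·log₁₀(29.4/2.2) = 72.3 − 22.52 = 49.78 dB.
woodworking router: 88.1 − 20·log₁₀(5.6/3.0) = 88.1 − 5.42 = 82.68 dB.
ultrasonic cleaner: 84.5 − 20·log₁₀(26.9/3.1) = 84.5 − 18.77 = 65.73 dB.
Σ 10^(L/10) = 1.891e+08 → L_total = 10·log₁₀(1.891e+08) = 82.77 dB.

83 dB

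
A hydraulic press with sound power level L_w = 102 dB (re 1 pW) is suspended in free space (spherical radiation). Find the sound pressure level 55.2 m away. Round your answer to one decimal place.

56.2 dB

The power spreads over a sphere of area 4π·r², so L_p = L_w − 10·log₁₀(4π·r²).
4π·r² = 3.829e+04 m², 10·log₁₀ of that is 45.831 dB.
L_p = 102 − 45.831 = 56.17 dB.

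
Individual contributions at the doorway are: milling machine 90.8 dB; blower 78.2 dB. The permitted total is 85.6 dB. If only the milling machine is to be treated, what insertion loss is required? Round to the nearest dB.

Everything except the milling machine sums to 10^(78.2/10) = 6.607e+07 in linear terms, 78.20 dB.
The limit corresponds to 10^(85.6/10) = 3.631e+08; subtracting the fixed part leaves 2.970e+08 for the milling machine, i.e. 84.73 dB.
Required insertion loss = 90.8 − 84.73 = 6.07 dB.

6 dB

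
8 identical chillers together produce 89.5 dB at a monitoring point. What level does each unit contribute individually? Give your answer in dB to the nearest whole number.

Dividing the total intensity by 8 lowers the level by 10·log₁₀ 8 = 9.031 dB: L₁ = 89.5 − 9.031.

80 dB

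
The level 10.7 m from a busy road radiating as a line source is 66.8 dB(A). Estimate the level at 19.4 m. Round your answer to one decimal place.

For a line source, L₂ = L₁ − 10·log₁₀(r₂/r₁).
L₂ = 66.8 − 10·log₁₀(19.4/10.7) = 66.8 − 2.584 = 64.22 dB(A).

64.2 dB(A)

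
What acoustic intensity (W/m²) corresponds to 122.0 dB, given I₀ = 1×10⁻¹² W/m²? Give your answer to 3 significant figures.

I/I₀ = 10^(122.0/10) = 1.585e+12, so I = 1.585e+12 × 10⁻¹² W/m².

1.58 W/m²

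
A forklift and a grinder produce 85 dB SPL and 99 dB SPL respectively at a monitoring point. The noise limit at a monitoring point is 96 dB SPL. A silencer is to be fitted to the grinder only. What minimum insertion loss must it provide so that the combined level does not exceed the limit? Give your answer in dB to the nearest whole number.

3 dB

Fixed contribution from the other source: Σ 10^(L/10) = 10^(85/10) = 3.162e+08 (85.00 dB SPL).
The limit corresponds to 10^(96/10) = 3.981e+09; subtracting the fixed part leaves 3.665e+09 for the grinder, i.e. 95.64 dB SPL.
So the grinder must be reduced from 99 to 95.64 dB SPL: IL = 3.36 dB.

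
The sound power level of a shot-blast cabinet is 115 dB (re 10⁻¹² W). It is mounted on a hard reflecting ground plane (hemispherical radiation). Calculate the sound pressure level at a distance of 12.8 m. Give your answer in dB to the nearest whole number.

The power spreads over a hemisphere of area 2π·r², so L_p = L_w − 10·log₁₀(2π·r²).
2π·r² = 1029 m², 10·log₁₀ of that is 30.126 dB.
L_p = 115 − 30.126 = 84.87 dB.

85 dB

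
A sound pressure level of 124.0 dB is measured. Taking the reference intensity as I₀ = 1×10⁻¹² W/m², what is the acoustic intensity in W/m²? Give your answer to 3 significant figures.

2.51 W/m²

I = I₀·10^(L/10) = 10⁻¹² × 10^(124.0/10) = 10^(0.400).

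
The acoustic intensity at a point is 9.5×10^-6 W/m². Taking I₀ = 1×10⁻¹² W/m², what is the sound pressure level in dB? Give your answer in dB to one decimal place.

L = 10·log₁₀(I/I₀) = 10·log₁₀(9.5×10^-6/10⁻¹²) = 10·log₁₀(9.5×10^6).
L = 10·(0.9777 + 6) = 69.78 dB.

69.8 dB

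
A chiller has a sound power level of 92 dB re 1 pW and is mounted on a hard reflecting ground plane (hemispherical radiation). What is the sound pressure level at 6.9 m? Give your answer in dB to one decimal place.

Free-field hemispherical radiation: L_p = L_w − 10·log₁₀(2π·r²), r = 6.9 m.
2π·r² = 299.1 m², 10·log₁₀ of that is 24.759 dB.
L_p = 92 − 24.759 = 67.24 dB.

67.2 dB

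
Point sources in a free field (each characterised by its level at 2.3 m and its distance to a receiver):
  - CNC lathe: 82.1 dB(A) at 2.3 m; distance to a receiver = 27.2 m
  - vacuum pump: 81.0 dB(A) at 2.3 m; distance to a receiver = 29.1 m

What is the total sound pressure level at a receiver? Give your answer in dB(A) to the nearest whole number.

Propagate each source to the receiver with L = L_ref − 20·log₁₀(r/r_ref), then add intensities.
CNC lathe: 82.1 − 20·log₁₀(27.2/2.3) = 82.1 − 21.46 = 60.64 dB(A).
vacuum pump: 81.0 − 20·log₁₀(29.1/2.3) = 81.0 − 22.04 = 58.96 dB(A).
Σ 10^(L/10) = 1.946e+06 → L_total = 10·log₁₀(1.946e+06) = 62.89 dB(A).

63 dB(A)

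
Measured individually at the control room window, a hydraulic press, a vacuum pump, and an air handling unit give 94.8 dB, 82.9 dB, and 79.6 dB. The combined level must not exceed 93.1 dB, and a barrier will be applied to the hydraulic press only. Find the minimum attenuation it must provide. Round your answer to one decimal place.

Fixed contribution from the other sources: Σ 10^(L/10) = 10^(82.9/10) + 10^(79.6/10) = 2.862e+08 (84.57 dB).
The limit corresponds to 10^(93.1/10) = 2.042e+09; subtracting the fixed part leaves 1.756e+09 for the hydraulic press, i.e. 92.44 dB.
So the hydraulic press must be reduced from 94.8 to 92.44 dB: IL = 2.36 dB.

2.4 dB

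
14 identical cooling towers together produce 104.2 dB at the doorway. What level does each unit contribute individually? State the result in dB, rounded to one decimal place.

92.7 dB

Dividing the total intensity by 14 lowers the level by 10·log₁₀ 14 = 11.461 dB: L₁ = 104.2 − 11.461.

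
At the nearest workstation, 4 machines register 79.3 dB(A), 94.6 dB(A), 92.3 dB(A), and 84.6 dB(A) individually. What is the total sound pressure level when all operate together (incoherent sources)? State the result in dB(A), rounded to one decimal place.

97.0 dB(A)

For uncorrelated sources the intensities add, so convert each level to linear form, sum, and take 10·log₁₀ of the total.
Σ 10^(L/10) = 10^(79.3/10) + 10^(94.6/10) + 10^(92.3/10) + 10^(84.6/10) = 4.956e+09.
L_total = 10·log₁₀(4.956e+09) = 96.95 dB(A).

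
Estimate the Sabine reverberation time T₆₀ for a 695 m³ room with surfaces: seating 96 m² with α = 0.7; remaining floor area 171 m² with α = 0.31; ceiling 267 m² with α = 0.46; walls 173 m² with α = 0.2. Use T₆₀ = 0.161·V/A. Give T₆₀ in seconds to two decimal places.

0.40 s

A = Σ Sᵢαᵢ = 96·0.7 + 171·0.31 + 267·0.46 + 173·0.2 = 277.63 m².
T₆₀ = 0.161 × 695 / 277.63 = 0.403 s.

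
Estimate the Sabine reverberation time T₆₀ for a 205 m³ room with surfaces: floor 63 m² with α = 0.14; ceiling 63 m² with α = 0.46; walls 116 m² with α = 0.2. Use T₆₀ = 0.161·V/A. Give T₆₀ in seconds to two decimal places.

0.54 s

Summing Sᵢαᵢ: 63·0.14 + 63·0.46 + 116·0.2 = 61.00 m².
T₆₀ = 0.161 × 205 / 61.00 = 0.541 s.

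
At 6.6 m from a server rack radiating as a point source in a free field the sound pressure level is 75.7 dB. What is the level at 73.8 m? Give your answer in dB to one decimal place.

54.7 dB

For a point source, L₂ = L₁ − 20·log₁₀(r₂/r₁).
L₂ = 75.7 − 20·log₁₀(73.8/6.6) = 75.7 − 20.970 = 54.73 dB.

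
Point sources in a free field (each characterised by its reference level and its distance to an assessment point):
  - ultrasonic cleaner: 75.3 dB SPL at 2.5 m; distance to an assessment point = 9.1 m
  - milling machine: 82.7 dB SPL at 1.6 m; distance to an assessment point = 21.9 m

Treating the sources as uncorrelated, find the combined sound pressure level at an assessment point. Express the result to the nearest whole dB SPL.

66 dB SPL

Propagate each source to the receiver with L = L_ref − 20·log₁₀(r/r_ref), then add intensities.
ultrasonic cleaner: 75.3 − 20·log₁₀(9.1/2.5) = 75.3 − 11.22 = 64.08 dB SPL.
milling machine: 82.7 − 20·log₁₀(21.9/1.6) = 82.7 − 22.73 = 59.97 dB SPL.
Σ 10^(L/10) = 3.551e+06 → L_total = 10·log₁₀(3.551e+06) = 65.50 dB SPL.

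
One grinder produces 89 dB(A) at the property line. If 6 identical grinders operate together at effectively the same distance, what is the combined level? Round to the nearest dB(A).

97 dB(A)

L_total = L₁ + 10·log₁₀ N for N identical incoherent sources.
L_total = 89 + 10·log₁₀(6) = 89 + 7.782 = 96.78 dB(A).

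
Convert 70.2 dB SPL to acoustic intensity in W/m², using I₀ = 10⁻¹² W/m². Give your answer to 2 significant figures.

1.0e-05 W/m²

L = 10·log₁₀(I/I₀) ⇒ I = I₀·10^(L/10) = 10⁻¹² × 10^7.02.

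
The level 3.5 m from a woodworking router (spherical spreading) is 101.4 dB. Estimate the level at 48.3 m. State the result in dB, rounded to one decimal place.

78.6 dB

Spherical spreading from a point source gives a 20·log₁₀(r₂/r₁) drop.
L₂ = 101.4 − 20·log₁₀(48.3/3.5) = 101.4 − 22.798 = 78.60 dB.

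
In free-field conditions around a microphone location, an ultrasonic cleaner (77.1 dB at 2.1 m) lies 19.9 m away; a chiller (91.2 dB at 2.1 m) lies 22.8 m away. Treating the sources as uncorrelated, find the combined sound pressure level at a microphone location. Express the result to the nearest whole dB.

Apply inverse-square spreading to bring every level to the receiver, then sum 10^(L/10).
ultrasonic cleaner: 77.1 − 20·log₁₀(19.9/2.1) = 77.1 − 19.53 = 57.57 dB.
chiller: 91.2 − 20·log₁₀(22.8/2.1) = 91.2 − 20.71 = 70.49 dB.
Σ 10^(L/10) = 1.175e+07 → L_total = 10·log₁₀(1.175e+07) = 70.70 dB.

71 dB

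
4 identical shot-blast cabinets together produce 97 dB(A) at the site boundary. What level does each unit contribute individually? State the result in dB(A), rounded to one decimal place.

For N identical incoherent sources L_total = L₁ + 10·log₁₀ N, so L₁ = 97 − 10·log₁₀(4) = 97 − 6.021.

91.0 dB(A)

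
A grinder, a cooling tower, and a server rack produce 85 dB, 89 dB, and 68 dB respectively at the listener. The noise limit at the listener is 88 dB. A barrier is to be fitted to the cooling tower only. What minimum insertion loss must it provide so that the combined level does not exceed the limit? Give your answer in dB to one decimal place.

Fixed contribution from the other sources: Σ 10^(L/10) = 10^(85/10) + 10^(68/10) = 3.225e+08 (85.09 dB).
To meet 88 dB overall, the treated cooling tower may contribute at most 10^(88/10) − 3.225e+08 = 3.084e+08, i.e. 84.89 dB.
So the cooling tower must be reduced from 89 to 84.89 dB: IL = 4.11 dB.

4.1 dB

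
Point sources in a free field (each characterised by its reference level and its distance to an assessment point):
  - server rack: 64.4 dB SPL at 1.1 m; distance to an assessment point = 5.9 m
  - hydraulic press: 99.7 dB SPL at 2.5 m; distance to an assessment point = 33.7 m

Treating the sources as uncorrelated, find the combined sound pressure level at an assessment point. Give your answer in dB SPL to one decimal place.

77.1 dB SPL

Apply inverse-square spreading to bring every level to the receiver, then sum 10^(L/10).
server rack: 64.4 − 20·log₁₀(5.9/1.1) = 64.4 − 14.59 = 49.81 dB SPL.
hydraulic press: 99.7 − 20·log₁₀(33.7/2.5) = 99.7 − 22.59 = 77.11 dB SPL.
Σ 10^(L/10) = 5.146e+07 → L_total = 10·log₁₀(5.146e+07) = 77.11 dB SPL.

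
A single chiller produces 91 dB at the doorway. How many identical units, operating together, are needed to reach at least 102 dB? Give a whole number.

13

Need L₁ + 10·log₁₀ N ≥ 102, i.e. log₁₀ N ≥ 1.10.
N ≥ 10^(11.0/10) = 12.589, so N = 13.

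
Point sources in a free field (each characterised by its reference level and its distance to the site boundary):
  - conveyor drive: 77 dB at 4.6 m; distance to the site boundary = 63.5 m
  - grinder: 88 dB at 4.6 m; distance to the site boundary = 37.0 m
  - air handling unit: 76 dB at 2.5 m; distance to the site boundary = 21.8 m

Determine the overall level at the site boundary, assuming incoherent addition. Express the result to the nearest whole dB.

70 dB

Apply inverse-square spreading to bring every level to the receiver, then sum 10^(L/10).
conveyor drive: 77 − 20·log₁₀(63.5/4.6) = 77 − 22.80 = 54.20 dB.
grinder: 88 − 20·log₁₀(37.0/4.6) = 88 − 18.11 = 69.89 dB.
air handling unit: 76 − 20·log₁₀(21.8/2.5) = 76 − 18.81 = 57.19 dB.
Σ 10^(L/10) = 1.054e+07 → L_total = 10·log₁₀(1.054e+07) = 70.23 dB.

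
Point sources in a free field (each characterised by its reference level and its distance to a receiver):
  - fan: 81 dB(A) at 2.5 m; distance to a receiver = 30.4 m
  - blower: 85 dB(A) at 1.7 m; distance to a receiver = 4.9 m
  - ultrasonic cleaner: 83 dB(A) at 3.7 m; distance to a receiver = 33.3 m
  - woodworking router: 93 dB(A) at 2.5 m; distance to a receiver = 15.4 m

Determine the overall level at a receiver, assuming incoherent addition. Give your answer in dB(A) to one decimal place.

79.7 dB(A)

Apply inverse-square spreading to bring every level to the receiver, then sum 10^(L/10).
fan: 81 − 20·log₁₀(30.4/2.5) = 81 − 21.70 = 59.30 dB(A).
blower: 85 − 20·log₁₀(4.9/1.7) = 85 − 9.19 = 75.81 dB(A).
ultrasonic cleaner: 83 − 20·log₁₀(33.3/3.7) = 83 − 19.08 = 63.92 dB(A).
woodworking router: 93 − 20·log₁₀(15.4/2.5) = 93 − 15.79 = 77.21 dB(A).
Σ 10^(L/10) = 9.396e+07 → L_total = 10·log₁₀(9.396e+07) = 79.73 dB(A).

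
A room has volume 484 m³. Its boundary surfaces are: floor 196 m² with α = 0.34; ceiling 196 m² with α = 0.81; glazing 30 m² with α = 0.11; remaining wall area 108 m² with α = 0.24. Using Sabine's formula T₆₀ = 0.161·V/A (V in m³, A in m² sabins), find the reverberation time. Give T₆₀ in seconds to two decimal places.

Summing Sᵢαᵢ: 196·0.34 + 196·0.81 + 30·0.11 + 108·0.24 = 254.62 m².
T₆₀ = 0.161·V/A = 0.161·484/254.62 = 0.306 s.

0.31 s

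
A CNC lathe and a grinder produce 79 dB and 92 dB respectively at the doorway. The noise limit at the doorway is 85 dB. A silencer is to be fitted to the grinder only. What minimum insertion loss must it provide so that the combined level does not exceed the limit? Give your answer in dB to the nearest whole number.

8 dB

The untreated sources together contribute 10^(79/10) = 7.943e+07, i.e. 79.00 dB.
To meet 85 dB overall, the treated grinder may contribute at most 10^(85/10) − 7.943e+07 = 2.368e+08, i.e. 83.74 dB.
Required insertion loss = 92 − 83.74 = 8.26 dB.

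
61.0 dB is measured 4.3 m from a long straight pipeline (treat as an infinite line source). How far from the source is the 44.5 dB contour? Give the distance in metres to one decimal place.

For a line source L₁ − L₂ = 10·log₁₀(r₂/r₁), so r₂ = r₁·10^((L₁−L₂)/10).
r₂ = 4.3·10^((61.0−44.5)/10) = 4.3·10^(16.5/10) = 192.07 m.

192.1 m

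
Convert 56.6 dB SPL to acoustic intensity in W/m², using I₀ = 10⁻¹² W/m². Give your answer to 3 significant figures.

I/I₀ = 10^(56.6/10) = 4.571e+05, so I = 4.571e+05 × 10⁻¹² W/m².

4.57e-07 W/m²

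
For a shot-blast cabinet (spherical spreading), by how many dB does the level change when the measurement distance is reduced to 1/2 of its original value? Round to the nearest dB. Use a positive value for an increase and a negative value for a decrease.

+6 dB

With spherical spreading the level changes by −20·log₁₀(r₂/r₁).
ΔL = −20·log₁₀(0.5) = +6.02 dB.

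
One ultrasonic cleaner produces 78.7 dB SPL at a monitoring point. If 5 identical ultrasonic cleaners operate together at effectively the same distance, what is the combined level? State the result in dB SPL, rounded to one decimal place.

With 5 equal, uncorrelated contributions the intensity is 5× that of one unit, giving a rise of 10·log₁₀ 5.
L_total = 78.7 + 10·log₁₀(5) = 78.7 + 6.990 = 85.69 dB SPL.

85.7 dB SPL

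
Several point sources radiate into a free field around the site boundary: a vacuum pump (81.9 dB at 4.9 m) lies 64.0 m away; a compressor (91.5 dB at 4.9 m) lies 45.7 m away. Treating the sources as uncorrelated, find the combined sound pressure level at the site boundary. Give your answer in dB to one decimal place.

Propagate each source to the receiver with L = L_ref − 20·log₁₀(r/r_ref), then add intensities.
vacuum pump: 81.9 − 20·log₁₀(64.0/4.9) = 81.9 − 22.32 = 59.58 dB.
compressor: 91.5 − 20·log₁₀(45.7/4.9) = 91.5 − 19.39 = 72.11 dB.
Σ 10^(L/10) = 1.715e+07 → L_total = 10·log₁₀(1.715e+07) = 72.34 dB.

72.3 dB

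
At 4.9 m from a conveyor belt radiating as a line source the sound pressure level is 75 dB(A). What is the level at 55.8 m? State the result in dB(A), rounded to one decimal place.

For a line source, L₂ = L₁ − 10·log₁₀(r₂/r₁).
L₂ = 75 − 10·log₁₀(55.8/4.9) = 75 − 10.564 = 64.44 dB(A).

64.4 dB(A)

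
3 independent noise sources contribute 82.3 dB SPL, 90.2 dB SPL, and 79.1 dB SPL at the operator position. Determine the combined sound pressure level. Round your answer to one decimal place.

For uncorrelated sources the intensities add, so convert each level to linear form, sum, and take 10·log₁₀ of the total.
Σ 10^(L/10) = 10^(82.3/10) + 10^(90.2/10) + 10^(79.1/10) = 1.298e+09.
L_total = 10·log₁₀(1.298e+09) = 91.13 dB SPL.

91.1 dB SPL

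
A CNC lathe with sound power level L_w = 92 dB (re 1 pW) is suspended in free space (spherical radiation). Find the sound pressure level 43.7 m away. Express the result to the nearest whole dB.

The power spreads over a sphere of area 4π·r², so L_p = L_w − 10·log₁₀(4π·r²).
4π·r² = 2.4e+04 m², 10·log₁₀ of that is 43.802 dB.
L_p = 92 − 43.802 = 48.20 dB.

48 dB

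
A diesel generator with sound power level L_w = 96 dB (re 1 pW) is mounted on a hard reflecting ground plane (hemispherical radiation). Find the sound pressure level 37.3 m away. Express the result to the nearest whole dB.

57 dB

L_p = L_w − 10·log₁₀(2π·r²) with r = 37.3 m.
2π·r² = 8742 m², 10·log₁₀ of that is 39.416 dB.
L_p = 96 − 39.416 = 56.58 dB.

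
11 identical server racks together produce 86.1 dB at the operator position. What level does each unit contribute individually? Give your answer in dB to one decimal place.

75.7 dB

11 equal contributions raise the level by 10·log₁₀ 11 = 10.414 dB, so each unit alone gives 86.1 − 10.414.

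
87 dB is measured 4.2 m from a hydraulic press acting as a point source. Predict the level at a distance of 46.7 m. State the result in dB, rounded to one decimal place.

Point-source attenuation: ΔL = 20·log₁₀(r₂/r₁) = 20·log₁₀(46.7/4.2) = 20.921 dB.
L₂ = 87 − 20·log₁₀(46.7/4.2) = 87 − 20.921 = 66.08 dB.

66.1 dB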